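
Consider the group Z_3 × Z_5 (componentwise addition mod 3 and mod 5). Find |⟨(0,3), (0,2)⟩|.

|⟨(0,3)⟩| = 5 and |⟨(0,2)⟩| = 5, so |H| is a multiple of lcm(5, 5) = 5 and divides |G| = 15.
Closing under the operation: H = {(0,0), (0,1), (0,2), (0,3), (0,4)}, so |H| = 5.

5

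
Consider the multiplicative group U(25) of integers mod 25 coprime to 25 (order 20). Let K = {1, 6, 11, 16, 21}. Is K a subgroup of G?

Yes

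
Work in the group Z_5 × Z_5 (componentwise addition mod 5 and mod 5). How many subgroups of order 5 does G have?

|G| = 25 and 5 | 25, so subgroups of order 5 are possible by Lagrange.
The subgroups of order 5 are: {(0,0), (0,1), (0,2), (0,3), (0,4)}; {(0,0), (1,0), (2,0), (3,0), (4,0)}; {(0,0), (1,1), (2,2), (3,3), (4,4)}; {(0,0), (1,2), (2,4), (3,1), (4,3)}; … (6 in all).
So G has 6 subgroups of order 5.

6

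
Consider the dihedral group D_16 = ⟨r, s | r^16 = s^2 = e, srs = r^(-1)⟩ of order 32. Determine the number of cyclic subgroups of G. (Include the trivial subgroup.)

21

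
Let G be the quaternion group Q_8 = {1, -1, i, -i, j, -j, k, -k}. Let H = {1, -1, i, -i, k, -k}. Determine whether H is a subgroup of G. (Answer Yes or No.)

No

|H| = 6 does not divide |G| = 8, so by Lagrange H is not a subgroup.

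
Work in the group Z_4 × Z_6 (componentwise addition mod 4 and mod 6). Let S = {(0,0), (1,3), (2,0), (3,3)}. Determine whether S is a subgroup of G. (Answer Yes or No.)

|S| = 4 divides |G| = 24, consistent with Lagrange.
S contains the identity, every element's inverse is in S, and S is closed under +: it is a subgroup.
In fact S = ⟨(3,3)⟩.

Yes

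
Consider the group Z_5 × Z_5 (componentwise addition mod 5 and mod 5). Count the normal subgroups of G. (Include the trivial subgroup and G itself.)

8

G is abelian, so every subgroup is normal.
G has 8 subgroups in total, hence 8 normal subgroups.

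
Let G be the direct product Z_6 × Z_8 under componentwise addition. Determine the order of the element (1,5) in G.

24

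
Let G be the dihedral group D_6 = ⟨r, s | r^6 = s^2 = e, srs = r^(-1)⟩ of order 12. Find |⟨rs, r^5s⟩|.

6

|⟨rs⟩| = 2 and |⟨r^5s⟩| = 2, so |H| is a multiple of lcm(2, 2) = 2 and divides |G| = 12.
Closing under the operation: H = {e, r^2, r^4, rs, r^3s, r^5s}, so |H| = 6.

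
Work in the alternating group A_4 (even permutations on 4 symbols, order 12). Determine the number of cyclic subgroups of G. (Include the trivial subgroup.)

8

Each element a generates a cyclic subgroup ⟨a⟩; distinct elements may generate the same one (a cyclic group of order d has φ(d) generators).
Cyclic subgroups by order — order 1: 1; order 2: 3; order 3: 4.
Total: 8.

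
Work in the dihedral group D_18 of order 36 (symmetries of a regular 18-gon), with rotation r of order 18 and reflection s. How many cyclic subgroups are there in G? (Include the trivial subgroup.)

24

A cyclic subgroup of order d is generated by each of its φ(d) elements of order d, so the cyclic subgroups of order d number (#elements of order d)/φ(d).
Cyclic subgroups by order — order 1: 1; order 2: 19; order 3: 1; order 6: 1; order 9: 1; order 18: 1.
Total: 24.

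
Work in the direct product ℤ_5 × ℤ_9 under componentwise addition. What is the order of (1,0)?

5

The order of (1,0) in Z_5 × Z_9 is lcm(ord(1) in Z_5, ord(0) in Z_9).
ord(1) = 5 and ord(0) = 1, so |⟨(1,0)⟩| = lcm(5, 1) = 5.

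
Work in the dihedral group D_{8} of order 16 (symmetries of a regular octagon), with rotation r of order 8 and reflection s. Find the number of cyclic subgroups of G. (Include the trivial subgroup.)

12

A cyclic subgroup of order d is generated by each of its φ(d) elements of order d, so the cyclic subgroups of order d number (#elements of order d)/φ(d).
Cyclic subgroups by order — order 1: 1; order 2: 9; order 4: 1; order 8: 1.
Total: 12.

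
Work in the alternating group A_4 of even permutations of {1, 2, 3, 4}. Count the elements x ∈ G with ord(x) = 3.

The elements of order 3 are: (2 3 4), (2 4 3), (1 2 3), (1 2 4), (1 3 2), (1 3 4), (1 4 2), (1 4 3).
That's 8.

8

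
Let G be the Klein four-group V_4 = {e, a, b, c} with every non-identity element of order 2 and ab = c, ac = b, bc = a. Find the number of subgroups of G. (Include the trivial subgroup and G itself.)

|G| = 4, so by Lagrange every subgroup order divides 4. Divisors: 1, 2, 4.
Subgroups by order — order 1: 1; order 2: 3; order 4: 1.
Total: 1 + 3 + 1 = 5.

5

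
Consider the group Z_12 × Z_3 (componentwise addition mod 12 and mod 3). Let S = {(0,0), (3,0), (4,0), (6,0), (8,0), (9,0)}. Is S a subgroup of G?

No

Closure fails: (9,0) + (4,0) = (1,0) ∉ S. So S is not a subgroup.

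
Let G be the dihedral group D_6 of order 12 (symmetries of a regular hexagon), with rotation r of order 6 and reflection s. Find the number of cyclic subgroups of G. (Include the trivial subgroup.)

10

A cyclic subgroup of order d is generated by each of its φ(d) elements of order d, so the cyclic subgroups of order d number (#elements of order d)/φ(d).
Cyclic subgroups by order — order 1: 1; order 2: 7; order 3: 1; order 6: 1.
Total: 10.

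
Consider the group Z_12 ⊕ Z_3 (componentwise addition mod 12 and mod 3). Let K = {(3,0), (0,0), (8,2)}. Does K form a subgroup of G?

No

(8,2) ∈ K but its inverse (4,1) ∉ K, so K is not a subgroup.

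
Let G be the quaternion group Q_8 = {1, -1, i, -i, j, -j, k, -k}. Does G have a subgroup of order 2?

2 | 8. A subgroup of order 2 is {1, -1}.

Yes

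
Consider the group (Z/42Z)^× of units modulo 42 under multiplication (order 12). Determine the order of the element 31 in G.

6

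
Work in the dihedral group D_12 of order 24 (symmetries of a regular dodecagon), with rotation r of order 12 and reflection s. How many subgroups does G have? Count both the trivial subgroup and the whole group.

34

|G| = 24, so by Lagrange every subgroup order divides 24. Divisors: 1, 2, 3, 4, 6, 8, 12, 24.
Subgroups by order — order 1: 1; order 2: 13; order 3: 1; order 4: 7; order 6: 5; order 8: 3; order 12: 3; order 24: 1.
Total: 1 + 13 + 1 + 7 + 5 + 3 + 3 + 1 = 34.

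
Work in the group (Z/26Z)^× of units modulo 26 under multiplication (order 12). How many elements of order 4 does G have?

2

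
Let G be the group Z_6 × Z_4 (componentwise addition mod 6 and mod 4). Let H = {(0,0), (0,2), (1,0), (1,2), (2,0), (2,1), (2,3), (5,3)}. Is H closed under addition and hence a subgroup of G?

No

(2,3) ∈ H but its inverse (4,1) ∉ H, so H is not a subgroup.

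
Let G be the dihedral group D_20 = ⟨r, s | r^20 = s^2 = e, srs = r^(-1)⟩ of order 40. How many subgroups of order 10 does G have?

5

|G| = 40 and 10 | 40, so subgroups of order 10 are possible by Lagrange.
The subgroups of order 10 are: {e, r^2, r^4, r^6, r^8, r^10, r^12, r^14, r^16, r^18}; {e, r^4, r^8, r^12, r^16, r^2s, r^6s, r^10s, r^14s, r^18s}; {e, r^4, r^8, r^12, r^16, r^3s, r^7s, r^11s, r^15s, r^19s}; {e, r^4, r^8, r^12, r^16, s, r^4s, r^8s, r^12s, r^16s}; … (5 in all).
So G has 5 subgroups of order 10.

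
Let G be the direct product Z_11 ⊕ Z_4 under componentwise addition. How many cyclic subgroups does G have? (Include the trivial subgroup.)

Each element a generates a cyclic subgroup ⟨a⟩; distinct elements may generate the same one (a cyclic group of order d has φ(d) generators).
Cyclic subgroups by order — order 1: 1; order 2: 1; order 4: 1; order 11: 1; order 22: 1; order 44: 1.
Total: 6.

6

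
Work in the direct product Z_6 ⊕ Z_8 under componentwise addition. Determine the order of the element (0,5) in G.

8

The order of (0,5) in Z_6 × Z_8 is lcm(ord(0) in Z_6, ord(5) in Z_8).
ord(0) = 1 and ord(5) = 8, so |⟨(0,5)⟩| = lcm(1, 8) = 8.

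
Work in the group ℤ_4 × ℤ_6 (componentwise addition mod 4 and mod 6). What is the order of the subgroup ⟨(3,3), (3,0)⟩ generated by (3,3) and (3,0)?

8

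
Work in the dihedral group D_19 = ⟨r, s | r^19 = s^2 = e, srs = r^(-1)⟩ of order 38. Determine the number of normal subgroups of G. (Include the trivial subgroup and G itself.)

3

G has 22 subgroups. Checking conjugation-invariance by order — order 1: 1/1 normal; order 2: 0/19 normal; order 19: 1/1 normal; order 38: 1/1 normal.
Total normal subgroups: 3.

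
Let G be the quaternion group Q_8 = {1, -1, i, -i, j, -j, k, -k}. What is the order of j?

4

Computing powers of j: the smallest k with (j)^k = e is k = 4.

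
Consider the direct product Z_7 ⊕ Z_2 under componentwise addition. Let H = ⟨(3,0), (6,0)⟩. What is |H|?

7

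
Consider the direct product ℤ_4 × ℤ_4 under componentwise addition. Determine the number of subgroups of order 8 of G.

|G| = 16 and 8 | 16, so subgroups of order 8 are possible by Lagrange.
The subgroups of order 8 are: {(0,0), (0,1), (0,2), (0,3), (2,0), (2,1), (2,2), (2,3)}; {(0,0), (0,2), (1,0), (1,2), (2,0), (2,2), (3,0), (3,2)}; {(0,0), (0,2), (1,1), (1,3), (2,0), (2,2), (3,1), (3,3)}.
So G has 3 subgroups of order 8.

3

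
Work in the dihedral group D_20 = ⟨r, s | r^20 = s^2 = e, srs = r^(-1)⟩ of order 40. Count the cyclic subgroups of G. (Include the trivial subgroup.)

26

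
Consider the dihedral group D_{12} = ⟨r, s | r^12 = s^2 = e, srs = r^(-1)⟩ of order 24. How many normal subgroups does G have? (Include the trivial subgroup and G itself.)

G has 34 subgroups. Checking conjugation-invariance by order — order 1: 1/1 normal; order 2: 1/13 normal; order 3: 1/1 normal; order 4: 1/7 normal; order 6: 1/5 normal; order 8: 0/3 normal; order 12: 3/3 normal; order 24: 1/1 normal.
Total normal subgroups: 9.

9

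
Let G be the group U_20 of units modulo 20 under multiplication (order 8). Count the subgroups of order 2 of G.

|G| = 8 and 2 | 8, so subgroups of order 2 are possible by Lagrange.
The subgroups of order 2 are: {1, 11}; {1, 19}; {1, 9}.
So G has 3 subgroups of order 2.

3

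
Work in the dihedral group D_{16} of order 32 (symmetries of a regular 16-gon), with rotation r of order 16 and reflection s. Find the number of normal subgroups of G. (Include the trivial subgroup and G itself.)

8

G has 36 subgroups. Checking conjugation-invariance by order — order 1: 1/1 normal; order 2: 1/17 normal; order 4: 1/9 normal; order 8: 1/5 normal; order 16: 3/3 normal; order 32: 1/1 normal.
Total normal subgroups: 8.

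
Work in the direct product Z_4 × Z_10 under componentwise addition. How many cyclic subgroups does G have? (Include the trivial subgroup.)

A cyclic subgroup of order d is generated by each of its φ(d) elements of order d, so the cyclic subgroups of order d number (#elements of order d)/φ(d).
Cyclic subgroups by order — order 1: 1; order 2: 3; order 4: 2; order 5: 1; order 10: 3; order 20: 2.
Total: 12.

12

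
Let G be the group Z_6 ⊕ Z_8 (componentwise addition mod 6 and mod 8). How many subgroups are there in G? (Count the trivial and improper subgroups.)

|G| = 48, so by Lagrange every subgroup order divides 48. Divisors: 1, 2, 3, 4, 6, 8, 12, 16, 24, 48.
Subgroups by order — order 1: 1; order 2: 3; order 3: 1; order 4: 3; order 6: 3; order 8: 3; order 12: 3; order 16: 1; order 24: 3; order 48: 1.
Total: 1 + 3 + 1 + 3 + 3 + 3 + 3 + 1 + 3 + 1 = 22.

22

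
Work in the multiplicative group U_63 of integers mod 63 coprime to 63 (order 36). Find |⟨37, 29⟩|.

|⟨37⟩| = 3 and |⟨29⟩| = 6, so |H| is a multiple of lcm(3, 6) = 6 and divides |G| = 36.
Closing under the operation: H = {1, 2, 4, 8, 11, 16, 22, 23, 25, 29, 32, 37, 43, 44, 46, 50, 53, 58}, so |H| = 18.

18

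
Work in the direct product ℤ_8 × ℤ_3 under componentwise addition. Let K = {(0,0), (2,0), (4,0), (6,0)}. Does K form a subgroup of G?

|K| = 4 divides |G| = 24, consistent with Lagrange.
K contains the identity, every element's inverse is in K, and K is closed under +: it is a subgroup.
In fact K = ⟨(6,0)⟩.

Yes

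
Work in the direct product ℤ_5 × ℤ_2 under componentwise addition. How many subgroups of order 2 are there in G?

|G| = 10 and 2 | 10, so subgroups of order 2 are possible by Lagrange.
The subgroups of order 2 are: {(0,0), (0,1)}.
So G has 1 subgroup of order 2.

1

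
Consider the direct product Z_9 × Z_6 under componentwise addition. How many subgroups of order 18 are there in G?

4

|G| = 54 and 18 | 54, so subgroups of order 18 are possible by Lagrange.
The subgroups of order 18 are: {(0,0), (0,1), (0,2), (0,3), (0,4), (0,5), (3,0), (3,1), (3,2), (3,3), (3,4), (3,5), (6,0), (6,1), (6,2), (6,3), (6,4), (6,5)}; {(0,0), (0,3), (1,0), (1,3), (2,0), (2,3), (3,0), (3,3), (4,0), (4,3), (5,0), (5,3), (6,0), (6,3), (7,0), (7,3), (8,0), (8,3)}; {(0,0), (0,3), (1,1), (1,4), (2,2), (2,5), (3,0), (3,3), (4,1), (4,4), (5,2), (5,5), (6,0), (6,3), (7,1), (7,4), (8,2), (8,5)}; {(0,0), (0,3), (1,2), (1,5), (2,1), (2,4), (3,0), (3,3), (4,2), (4,5), (5,1), (5,4), (6,0), (6,3), (7,2), (7,5), (8,1), (8,4)}.
So G has 4 subgroups of order 18.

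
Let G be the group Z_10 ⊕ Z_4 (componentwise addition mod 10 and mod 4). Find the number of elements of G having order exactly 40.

0

An element (a,b) has order lcm(ord(a), ord(b)); count pairs with lcm equal to 40.
Enumerating gives 0 such elements.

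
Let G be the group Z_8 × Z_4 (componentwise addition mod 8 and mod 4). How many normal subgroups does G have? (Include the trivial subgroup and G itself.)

22

G is abelian, so every subgroup is normal.
G has 22 subgroups in total, hence 22 normal subgroups.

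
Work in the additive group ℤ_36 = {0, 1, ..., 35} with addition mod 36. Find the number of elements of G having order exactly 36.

In a cyclic group of order 36, the number of elements of order d (for d | 36) is φ(d).
φ(36) = 12.

12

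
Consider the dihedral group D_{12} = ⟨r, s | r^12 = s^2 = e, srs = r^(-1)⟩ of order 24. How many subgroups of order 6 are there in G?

5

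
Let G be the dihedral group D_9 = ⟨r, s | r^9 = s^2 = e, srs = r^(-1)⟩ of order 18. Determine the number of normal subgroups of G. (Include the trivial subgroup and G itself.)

G has 16 subgroups. Checking conjugation-invariance by order — order 1: 1/1 normal; order 2: 0/9 normal; order 3: 1/1 normal; order 6: 0/3 normal; order 9: 1/1 normal; order 18: 1/1 normal.
Total normal subgroups: 4.

4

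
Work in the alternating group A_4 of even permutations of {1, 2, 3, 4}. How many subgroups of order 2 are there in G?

|G| = 12 and 2 | 12, so subgroups of order 2 are possible by Lagrange.
The subgroups of order 2 are: {e, (1 2)(3 4)}; {e, (1 3)(2 4)}; {e, (1 4)(2 3)}.
So G has 3 subgroups of order 2.

3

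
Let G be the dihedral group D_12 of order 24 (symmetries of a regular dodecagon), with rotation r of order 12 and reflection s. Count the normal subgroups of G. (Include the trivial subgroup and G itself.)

9

G has 34 subgroups. Checking conjugation-invariance by order — order 1: 1/1 normal; order 2: 1/13 normal; order 3: 1/1 normal; order 4: 1/7 normal; order 6: 1/5 normal; order 8: 0/3 normal; order 12: 3/3 normal; order 24: 1/1 normal.
Total normal subgroups: 9.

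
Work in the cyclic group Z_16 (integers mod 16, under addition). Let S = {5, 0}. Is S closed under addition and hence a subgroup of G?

5 ∈ S but its inverse 11 ∉ S, so S is not a subgroup.

No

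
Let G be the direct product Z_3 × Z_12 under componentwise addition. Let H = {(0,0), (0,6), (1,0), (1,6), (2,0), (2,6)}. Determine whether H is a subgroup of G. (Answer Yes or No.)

Yes

|H| = 6 divides |G| = 36, consistent with Lagrange.
H contains the identity, every element's inverse is in H, and H is closed under +: it is a subgroup.
In fact H = ⟨(2,6)⟩.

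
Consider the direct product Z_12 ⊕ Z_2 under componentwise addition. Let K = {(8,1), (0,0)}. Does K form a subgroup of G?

No

(8,1) ∈ K but its inverse (4,1) ∉ K, so K is not a subgroup.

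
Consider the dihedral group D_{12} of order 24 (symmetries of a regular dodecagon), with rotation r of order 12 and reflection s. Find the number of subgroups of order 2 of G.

13

|G| = 24 and 2 | 24, so subgroups of order 2 are possible by Lagrange.
The subgroups of order 2 are: {e, r^10s}; {e, r^11s}; {e, r^2s}; {e, r^3s}; … (13 in all).
So G has 13 subgroups of order 2.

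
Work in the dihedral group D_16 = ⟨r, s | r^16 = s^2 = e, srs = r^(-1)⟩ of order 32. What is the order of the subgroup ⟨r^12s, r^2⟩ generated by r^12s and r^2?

|⟨r^12s⟩| = 2 and |⟨r^2⟩| = 8, so |H| is a multiple of lcm(2, 8) = 8 and divides |G| = 32.
Closing under the operation: H = {e, r^2, r^4, r^6, r^8, r^10, r^12, r^14, s, r^2s, r^4s, r^6s, r^8s, r^10s, r^12s, r^14s}, so |H| = 16.

16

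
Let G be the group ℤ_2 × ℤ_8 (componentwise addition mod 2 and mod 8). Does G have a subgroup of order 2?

Yes

2 | 16. A subgroup of order 2 is {(0,0), (0,4)}.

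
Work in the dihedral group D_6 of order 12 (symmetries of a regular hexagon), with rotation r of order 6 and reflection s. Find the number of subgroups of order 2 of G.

7

|G| = 12 and 2 | 12, so subgroups of order 2 are possible by Lagrange.
The subgroups of order 2 are: {e, r^2s}; {e, r^3}; {e, r^3s}; {e, r^4s}; … (7 in all).
So G has 7 subgroups of order 2.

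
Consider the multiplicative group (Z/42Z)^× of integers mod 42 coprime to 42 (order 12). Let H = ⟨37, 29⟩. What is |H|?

|⟨37⟩| = 3 and |⟨29⟩| = 2, so |H| is a multiple of lcm(3, 2) = 6 and divides |G| = 12.
Closing under the operation: H = {1, 11, 23, 25, 29, 37}, so |H| = 6.

6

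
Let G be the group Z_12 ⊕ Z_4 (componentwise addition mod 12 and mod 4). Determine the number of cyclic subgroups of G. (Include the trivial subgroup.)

Each element a generates a cyclic subgroup ⟨a⟩; distinct elements may generate the same one (a cyclic group of order d has φ(d) generators).
Cyclic subgroups by order — order 1: 1; order 2: 3; order 3: 1; order 4: 6; order 6: 3; order 12: 6.
Total: 20.

20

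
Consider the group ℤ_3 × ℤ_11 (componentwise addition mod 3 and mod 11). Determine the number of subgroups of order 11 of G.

1

|G| = 33 and 11 | 33, so subgroups of order 11 are possible by Lagrange.
The subgroups of order 11 are: {(0,0), (0,1), (0,2), (0,3), (0,4), (0,5), (0,6), (0,7), (0,8), (0,9), (0,10)}.
So G has 1 subgroup of order 11.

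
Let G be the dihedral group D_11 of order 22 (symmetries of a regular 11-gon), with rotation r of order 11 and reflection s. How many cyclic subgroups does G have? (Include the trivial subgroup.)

A cyclic subgroup of order d is generated by each of its φ(d) elements of order d, so the cyclic subgroups of order d number (#elements of order d)/φ(d).
Cyclic subgroups by order — order 1: 1; order 2: 11; order 11: 1.
Total: 13.

13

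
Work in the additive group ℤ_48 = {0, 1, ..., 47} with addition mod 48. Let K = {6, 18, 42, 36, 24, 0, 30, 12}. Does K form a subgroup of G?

Yes

|K| = 8 divides |G| = 48, consistent with Lagrange.
K contains the identity, every element's inverse is in K, and K is closed under +: it is a subgroup.
In fact K = ⟨6⟩.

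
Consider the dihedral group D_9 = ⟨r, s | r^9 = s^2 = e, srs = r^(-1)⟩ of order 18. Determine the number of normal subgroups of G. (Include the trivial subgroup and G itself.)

4

G has 16 subgroups. Checking conjugation-invariance by order — order 1: 1/1 normal; order 2: 0/9 normal; order 3: 1/1 normal; order 6: 0/3 normal; order 9: 1/1 normal; order 18: 1/1 normal.
Total normal subgroups: 4.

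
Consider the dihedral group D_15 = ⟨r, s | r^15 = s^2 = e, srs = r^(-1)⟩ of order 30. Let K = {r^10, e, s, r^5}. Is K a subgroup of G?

|K| = 4 does not divide |G| = 30, so by Lagrange K is not a subgroup.

No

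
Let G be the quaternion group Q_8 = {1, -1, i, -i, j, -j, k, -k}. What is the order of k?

4

Computing powers of k: the smallest k with (k)^k = e is k = 4.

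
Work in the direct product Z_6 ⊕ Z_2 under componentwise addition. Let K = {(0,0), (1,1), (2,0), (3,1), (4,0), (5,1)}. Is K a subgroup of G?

Yes

|K| = 6 divides |G| = 12, consistent with Lagrange.
K contains the identity, every element's inverse is in K, and K is closed under +: it is a subgroup.
In fact K = ⟨(1,1)⟩.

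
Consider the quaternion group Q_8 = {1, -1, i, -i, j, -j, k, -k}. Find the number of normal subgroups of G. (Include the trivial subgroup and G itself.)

G has 6 subgroups. Checking conjugation-invariance by order — order 1: 1/1 normal; order 2: 1/1 normal; order 4: 3/3 normal; order 8: 1/1 normal.
Total normal subgroups: 6.

6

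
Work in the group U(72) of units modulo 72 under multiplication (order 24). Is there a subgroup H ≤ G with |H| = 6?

6 | 24. A subgroup of order 6 is {1, 11, 25, 35, 49, 59}.

Yes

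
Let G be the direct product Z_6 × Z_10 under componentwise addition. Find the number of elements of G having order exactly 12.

0

An element (a,b) has order lcm(ord(a), ord(b)); count pairs with lcm equal to 12.
Enumerating gives 0 such elements.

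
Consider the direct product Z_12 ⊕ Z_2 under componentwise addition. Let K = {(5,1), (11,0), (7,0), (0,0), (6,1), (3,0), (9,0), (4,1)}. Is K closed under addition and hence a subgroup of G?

No

(11,0) ∈ K but its inverse (1,0) ∉ K, so K is not a subgroup.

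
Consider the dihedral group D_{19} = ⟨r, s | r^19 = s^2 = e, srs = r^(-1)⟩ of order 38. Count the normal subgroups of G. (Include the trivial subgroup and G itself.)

3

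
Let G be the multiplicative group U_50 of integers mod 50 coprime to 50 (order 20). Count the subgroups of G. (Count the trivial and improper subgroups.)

|G| = 20, so by Lagrange every subgroup order divides 20. Divisors: 1, 2, 4, 5, 10, 20.
Subgroups by order — order 1: 1; order 2: 1; order 4: 1; order 5: 1; order 10: 1; order 20: 1.
Total: 1 + 1 + 1 + 1 + 1 + 1 = 6.

6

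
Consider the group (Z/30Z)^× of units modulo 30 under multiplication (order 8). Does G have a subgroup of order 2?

Yes

2 | 8. A subgroup of order 2 is {1, 11}.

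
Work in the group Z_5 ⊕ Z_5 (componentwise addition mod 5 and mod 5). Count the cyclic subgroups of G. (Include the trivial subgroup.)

Each element a generates a cyclic subgroup ⟨a⟩; distinct elements may generate the same one (a cyclic group of order d has φ(d) generators).
Cyclic subgroups by order — order 1: 1; order 5: 6.
Total: 7.

7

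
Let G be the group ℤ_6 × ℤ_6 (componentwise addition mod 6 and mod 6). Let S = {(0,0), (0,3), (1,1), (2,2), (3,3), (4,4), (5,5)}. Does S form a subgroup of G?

|S| = 7 does not divide |G| = 36, so by Lagrange S is not a subgroup.

No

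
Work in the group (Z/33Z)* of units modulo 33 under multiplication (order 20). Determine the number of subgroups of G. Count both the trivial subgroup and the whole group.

|G| = 20, so by Lagrange every subgroup order divides 20. Divisors: 1, 2, 4, 5, 10, 20.
Subgroups by order — order 1: 1; order 2: 3; order 4: 1; order 5: 1; order 10: 3; order 20: 1.
Total: 1 + 3 + 1 + 1 + 3 + 1 = 10.

10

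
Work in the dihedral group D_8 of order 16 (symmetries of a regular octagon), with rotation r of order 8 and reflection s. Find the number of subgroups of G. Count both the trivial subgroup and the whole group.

19

|G| = 16, so by Lagrange every subgroup order divides 16. Divisors: 1, 2, 4, 8, 16.
Subgroups by order — order 1: 1; order 2: 9; order 4: 5; order 8: 3; order 16: 1.
Total: 1 + 9 + 5 + 3 + 1 = 19.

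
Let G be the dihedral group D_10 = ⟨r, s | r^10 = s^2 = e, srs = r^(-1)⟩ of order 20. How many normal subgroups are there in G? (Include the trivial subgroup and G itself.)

G has 22 subgroups. Checking conjugation-invariance by order — order 1: 1/1 normal; order 2: 1/11 normal; order 4: 0/5 normal; order 5: 1/1 normal; order 10: 3/3 normal; order 20: 1/1 normal.
Total normal subgroups: 7.

7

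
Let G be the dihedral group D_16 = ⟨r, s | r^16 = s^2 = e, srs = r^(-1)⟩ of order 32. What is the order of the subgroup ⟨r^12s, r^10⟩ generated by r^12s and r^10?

|⟨r^12s⟩| = 2 and |⟨r^10⟩| = 8, so |H| is a multiple of lcm(2, 8) = 8 and divides |G| = 32.
Closing under the operation: H = {e, r^2, r^4, r^6, r^8, r^10, r^12, r^14, s, r^2s, r^4s, r^6s, r^8s, r^10s, r^12s, r^14s}, so |H| = 16.

16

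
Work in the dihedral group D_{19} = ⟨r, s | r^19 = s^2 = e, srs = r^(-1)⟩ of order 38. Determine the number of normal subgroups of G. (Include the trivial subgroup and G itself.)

G has 22 subgroups. Checking conjugation-invariance by order — order 1: 1/1 normal; order 2: 0/19 normal; order 19: 1/1 normal; order 38: 1/1 normal.
Total normal subgroups: 3.

3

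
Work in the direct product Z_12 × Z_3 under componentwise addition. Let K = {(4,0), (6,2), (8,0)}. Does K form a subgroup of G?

No

The identity (0,0) ∉ K, so K is not a subgroup.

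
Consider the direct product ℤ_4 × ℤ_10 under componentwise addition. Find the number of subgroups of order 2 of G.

3

|G| = 40 and 2 | 40, so subgroups of order 2 are possible by Lagrange.
The subgroups of order 2 are: {(0,0), (0,5)}; {(0,0), (2,0)}; {(0,0), (2,5)}.
So G has 3 subgroups of order 2.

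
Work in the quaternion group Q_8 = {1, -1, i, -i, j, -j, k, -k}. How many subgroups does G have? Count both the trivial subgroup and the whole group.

6

|G| = 8, so by Lagrange every subgroup order divides 8. Divisors: 1, 2, 4, 8.
Subgroups by order — order 1: 1; order 2: 1; order 4: 3; order 8: 1.
Total: 1 + 1 + 3 + 1 = 6.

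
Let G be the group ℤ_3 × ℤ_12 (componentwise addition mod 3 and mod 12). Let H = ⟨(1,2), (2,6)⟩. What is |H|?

18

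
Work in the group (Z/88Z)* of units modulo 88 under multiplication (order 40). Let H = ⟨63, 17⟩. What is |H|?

20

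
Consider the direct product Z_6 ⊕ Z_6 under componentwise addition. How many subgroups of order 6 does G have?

12

|G| = 36 and 6 | 36, so subgroups of order 6 are possible by Lagrange.
The subgroups of order 6 are: {(0,0), (0,1), (0,2), (0,3), (0,4), (0,5)}; {(0,0), (0,2), (0,4), (3,0), (3,2), (3,4)}; {(0,0), (0,2), (0,4), (3,1), (3,3), (3,5)}; {(0,0), (0,3), (2,0), (2,3), (4,0), (4,3)}; … (12 in all).
So G has 12 subgroups of order 6.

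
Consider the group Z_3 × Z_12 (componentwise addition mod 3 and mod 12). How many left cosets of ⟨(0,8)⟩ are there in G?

12

|⟨(0,8)⟩| = 3 and |G| = 36.
By Lagrange, [G : H] = |G|/|H| = 36/3 = 12.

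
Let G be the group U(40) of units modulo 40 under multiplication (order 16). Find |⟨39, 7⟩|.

|⟨39⟩| = 2 and |⟨7⟩| = 4, so |H| is a multiple of lcm(2, 4) = 4 and divides |G| = 16.
Closing under the operation: H = {1, 7, 9, 17, 23, 31, 33, 39}, so |H| = 8.

8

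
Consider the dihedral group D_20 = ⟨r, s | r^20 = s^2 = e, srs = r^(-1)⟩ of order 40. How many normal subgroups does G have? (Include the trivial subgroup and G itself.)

G has 48 subgroups. Checking conjugation-invariance by order — order 1: 1/1 normal; order 2: 1/21 normal; order 4: 1/11 normal; order 5: 1/1 normal; order 8: 0/5 normal; order 10: 1/5 normal; order 20: 3/3 normal; order 40: 1/1 normal.
Total normal subgroups: 9.

9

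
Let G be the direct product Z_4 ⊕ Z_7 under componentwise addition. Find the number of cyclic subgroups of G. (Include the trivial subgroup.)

Each element a generates a cyclic subgroup ⟨a⟩; distinct elements may generate the same one (a cyclic group of order d has φ(d) generators).
Cyclic subgroups by order — order 1: 1; order 2: 1; order 4: 1; order 7: 1; order 14: 1; order 28: 1.
Total: 6.

6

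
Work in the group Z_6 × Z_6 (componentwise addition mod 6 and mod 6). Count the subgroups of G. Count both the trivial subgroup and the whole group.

30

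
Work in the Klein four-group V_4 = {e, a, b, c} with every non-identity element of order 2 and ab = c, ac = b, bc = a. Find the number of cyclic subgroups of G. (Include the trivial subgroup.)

4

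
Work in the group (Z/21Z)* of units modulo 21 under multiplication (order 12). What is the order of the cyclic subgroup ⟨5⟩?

6

Compute successive powers of 5 mod 21: 5, 4, 20, 16, 17, 1; 5^6 ≡ 1 (mod 21).
So |⟨5⟩| = 6.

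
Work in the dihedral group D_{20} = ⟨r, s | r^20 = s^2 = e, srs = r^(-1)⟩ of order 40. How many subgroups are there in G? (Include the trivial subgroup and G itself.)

48

|G| = 40, so by Lagrange every subgroup order divides 40. Divisors: 1, 2, 4, 5, 8, 10, 20, 40.
Subgroups by order — order 1: 1; order 2: 21; order 4: 11; order 5: 1; order 8: 5; order 10: 5; order 20: 3; order 40: 1.
Total: 1 + 21 + 11 + 1 + 5 + 5 + 3 + 1 = 48.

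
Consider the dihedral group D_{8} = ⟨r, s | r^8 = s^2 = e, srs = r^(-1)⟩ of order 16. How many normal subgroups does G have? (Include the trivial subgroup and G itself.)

7

G has 19 subgroups. Checking conjugation-invariance by order — order 1: 1/1 normal; order 2: 1/9 normal; order 4: 1/5 normal; order 8: 3/3 normal; order 16: 1/1 normal.
Total normal subgroups: 7.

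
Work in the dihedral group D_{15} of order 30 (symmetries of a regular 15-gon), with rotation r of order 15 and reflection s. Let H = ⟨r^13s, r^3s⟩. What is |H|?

|⟨r^13s⟩| = 2 and |⟨r^3s⟩| = 2, so |H| is a multiple of lcm(2, 2) = 2 and divides |G| = 30.
Closing under the operation: H = {e, r^5, r^10, r^3s, r^8s, r^13s}, so |H| = 6.

6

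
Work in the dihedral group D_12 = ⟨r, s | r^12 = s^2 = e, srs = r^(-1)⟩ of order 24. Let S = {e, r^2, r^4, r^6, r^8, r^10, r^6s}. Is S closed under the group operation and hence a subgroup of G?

No

|S| = 7 does not divide |G| = 24, so by Lagrange S is not a subgroup.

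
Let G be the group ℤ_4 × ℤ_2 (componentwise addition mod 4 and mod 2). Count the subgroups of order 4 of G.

3

|G| = 8 and 4 | 8, so subgroups of order 4 are possible by Lagrange.
The subgroups of order 4 are: {(0,0), (0,1), (2,0), (2,1)}; {(0,0), (1,0), (2,0), (3,0)}; {(0,0), (1,1), (2,0), (3,1)}.
So G has 3 subgroups of order 4.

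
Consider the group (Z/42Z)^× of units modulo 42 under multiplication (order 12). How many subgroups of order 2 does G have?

|G| = 12 and 2 | 12, so subgroups of order 2 are possible by Lagrange.
The subgroups of order 2 are: {1, 13}; {1, 29}; {1, 41}.
So G has 3 subgroups of order 2.

3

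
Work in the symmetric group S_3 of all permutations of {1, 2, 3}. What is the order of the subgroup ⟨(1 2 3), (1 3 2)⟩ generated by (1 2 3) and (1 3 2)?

3

|⟨(1 2 3)⟩| = 3 and |⟨(1 3 2)⟩| = 3, so |H| is a multiple of lcm(3, 3) = 3 and divides |G| = 6.
Closing under the operation: H = {e, (1 2 3), (1 3 2)}, so |H| = 3.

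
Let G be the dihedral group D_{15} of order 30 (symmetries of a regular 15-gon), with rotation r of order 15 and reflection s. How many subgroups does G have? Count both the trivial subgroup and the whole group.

28

|G| = 30, so by Lagrange every subgroup order divides 30. Divisors: 1, 2, 3, 5, 6, 10, 15, 30.
Subgroups by order — order 1: 1; order 2: 15; order 3: 1; order 5: 1; order 6: 5; order 10: 3; order 15: 1; order 30: 1.
Total: 1 + 15 + 1 + 1 + 5 + 3 + 1 + 1 = 28.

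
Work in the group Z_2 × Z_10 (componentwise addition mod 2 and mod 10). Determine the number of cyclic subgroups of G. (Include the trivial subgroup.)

A cyclic subgroup of order d is generated by each of its φ(d) elements of order d, so the cyclic subgroups of order d number (#elements of order d)/φ(d).
Cyclic subgroups by order — order 1: 1; order 2: 3; order 5: 1; order 10: 3.
Total: 8.

8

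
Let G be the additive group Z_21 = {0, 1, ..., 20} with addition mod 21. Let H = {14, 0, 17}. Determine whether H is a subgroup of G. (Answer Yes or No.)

17 ∈ H but its inverse 4 ∉ H, so H is not a subgroup.

No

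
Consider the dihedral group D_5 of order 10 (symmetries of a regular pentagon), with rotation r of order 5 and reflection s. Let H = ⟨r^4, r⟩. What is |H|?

|⟨r^4⟩| = 5 and |⟨r⟩| = 5, so |H| is a multiple of lcm(5, 5) = 5 and divides |G| = 10.
Closing under the operation: H = {e, r, r^2, r^3, r^4}, so |H| = 5.

5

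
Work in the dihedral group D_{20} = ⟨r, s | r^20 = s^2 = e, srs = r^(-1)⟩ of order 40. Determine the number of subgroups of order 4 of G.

11

|G| = 40 and 4 | 40, so subgroups of order 4 are possible by Lagrange.
The subgroups of order 4 are: {e, r^10, s, r^10s}; {e, r^10, rs, r^11s}; {e, r^10, r^2s, r^12s}; {e, r^10, r^3s, r^13s}; … (11 in all).
So G has 11 subgroups of order 4.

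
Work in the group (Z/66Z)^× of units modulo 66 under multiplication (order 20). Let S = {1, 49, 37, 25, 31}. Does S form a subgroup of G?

Yes

|S| = 5 divides |G| = 20, consistent with Lagrange.
S contains the identity, every element's inverse is in S, and S is closed under ·: it is a subgroup.
In fact S = ⟨49⟩.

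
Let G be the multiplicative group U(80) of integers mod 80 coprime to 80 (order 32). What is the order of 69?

4

Compute successive powers of 69 mod 80: 69, 41, 29, 1; 69^4 ≡ 1 (mod 80).
So |⟨69⟩| = 4.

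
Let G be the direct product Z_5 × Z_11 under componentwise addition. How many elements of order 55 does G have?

40

An element (a,b) has order lcm(ord(a), ord(b)); count pairs with lcm equal to 55.
Enumerating gives 40 such elements.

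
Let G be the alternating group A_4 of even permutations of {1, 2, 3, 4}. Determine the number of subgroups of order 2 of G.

|G| = 12 and 2 | 12, so subgroups of order 2 are possible by Lagrange.
The subgroups of order 2 are: {e, (1 2)(3 4)}; {e, (1 3)(2 4)}; {e, (1 4)(2 3)}.
So G has 3 subgroups of order 2.

3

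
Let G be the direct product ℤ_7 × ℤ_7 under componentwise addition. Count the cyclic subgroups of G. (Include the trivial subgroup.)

A cyclic subgroup of order d is generated by each of its φ(d) elements of order d, so the cyclic subgroups of order d number (#elements of order d)/φ(d).
Cyclic subgroups by order — order 1: 1; order 7: 8.
Total: 9.

9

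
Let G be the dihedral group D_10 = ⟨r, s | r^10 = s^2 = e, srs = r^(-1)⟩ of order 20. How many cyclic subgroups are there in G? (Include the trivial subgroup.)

Group the elements of G by the cyclic subgroup they generate; each cyclic subgroup of order d accounts for φ(d) elements.
Cyclic subgroups by order — order 1: 1; order 2: 11; order 5: 1; order 10: 1.
Total: 14.

14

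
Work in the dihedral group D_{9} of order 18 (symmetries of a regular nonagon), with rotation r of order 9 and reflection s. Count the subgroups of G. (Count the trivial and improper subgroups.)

16

|G| = 18, so by Lagrange every subgroup order divides 18. Divisors: 1, 2, 3, 6, 9, 18.
Subgroups by order — order 1: 1; order 2: 9; order 3: 1; order 6: 3; order 9: 1; order 18: 1.
Total: 1 + 9 + 1 + 3 + 1 + 1 = 16.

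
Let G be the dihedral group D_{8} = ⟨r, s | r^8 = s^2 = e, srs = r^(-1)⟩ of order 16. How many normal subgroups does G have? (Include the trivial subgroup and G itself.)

G has 19 subgroups. Checking conjugation-invariance by order — order 1: 1/1 normal; order 2: 1/9 normal; order 4: 1/5 normal; order 8: 3/3 normal; order 16: 1/1 normal.
Total normal subgroups: 7.

7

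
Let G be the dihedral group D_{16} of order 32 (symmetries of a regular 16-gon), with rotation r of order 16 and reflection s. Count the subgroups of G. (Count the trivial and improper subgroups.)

36

|G| = 32, so by Lagrange every subgroup order divides 32. Divisors: 1, 2, 4, 8, 16, 32.
Subgroups by order — order 1: 1; order 2: 17; order 4: 9; order 8: 5; order 16: 3; order 32: 1.
Total: 1 + 17 + 9 + 5 + 3 + 1 = 36.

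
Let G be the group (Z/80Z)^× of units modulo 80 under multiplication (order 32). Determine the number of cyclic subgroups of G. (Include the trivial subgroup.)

20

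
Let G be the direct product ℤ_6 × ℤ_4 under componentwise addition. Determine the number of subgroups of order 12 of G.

|G| = 24 and 12 | 24, so subgroups of order 12 are possible by Lagrange.
The subgroups of order 12 are: {(0,0), (0,1), (0,2), (0,3), (2,0), (2,1), (2,2), (2,3), (4,0), (4,1), (4,2), (4,3)}; {(0,0), (0,2), (1,0), (1,2), (2,0), (2,2), (3,0), (3,2), (4,0), (4,2), (5,0), (5,2)}; {(0,0), (0,2), (1,1), (1,3), (2,0), (2,2), (3,1), (3,3), (4,0), (4,2), (5,1), (5,3)}.
So G has 3 subgroups of order 12.

3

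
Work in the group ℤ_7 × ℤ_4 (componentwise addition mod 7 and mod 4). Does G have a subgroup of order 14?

Yes

14 | 28. A subgroup of order 14 is {(0,0), (0,2), (1,0), (1,2), (2,0), (2,2), (3,0), (3,2), (4,0), (4,2), (5,0), (5,2), (6,0), (6,2)}.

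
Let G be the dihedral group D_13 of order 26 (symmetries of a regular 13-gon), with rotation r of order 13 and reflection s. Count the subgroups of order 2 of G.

|G| = 26 and 2 | 26, so subgroups of order 2 are possible by Lagrange.
The subgroups of order 2 are: {e, r^10s}; {e, r^11s}; {e, r^12s}; {e, r^2s}; … (13 in all).
So G has 13 subgroups of order 2.

13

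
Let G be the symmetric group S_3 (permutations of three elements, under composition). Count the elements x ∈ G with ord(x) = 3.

2

The elements of order 3 are: (1 2 3), (1 3 2).
That's 2.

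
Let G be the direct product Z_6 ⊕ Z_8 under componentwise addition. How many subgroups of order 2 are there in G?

|G| = 48 and 2 | 48, so subgroups of order 2 are possible by Lagrange.
The subgroups of order 2 are: {(0,0), (0,4)}; {(0,0), (3,0)}; {(0,0), (3,4)}.
So G has 3 subgroups of order 2.

3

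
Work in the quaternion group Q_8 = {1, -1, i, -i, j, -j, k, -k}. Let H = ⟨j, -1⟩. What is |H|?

4

|⟨j⟩| = 4 and |⟨-1⟩| = 2, so |H| is a multiple of lcm(4, 2) = 4 and divides |G| = 8.
Closing under the operation: H = {1, -1, j, -j}, so |H| = 4.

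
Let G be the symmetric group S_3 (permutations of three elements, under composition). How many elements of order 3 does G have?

2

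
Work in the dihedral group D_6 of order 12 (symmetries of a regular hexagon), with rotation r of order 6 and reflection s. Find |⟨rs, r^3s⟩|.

|⟨rs⟩| = 2 and |⟨r^3s⟩| = 2, so |H| is a multiple of lcm(2, 2) = 2 and divides |G| = 12.
Closing under the operation: H = {e, r^2, r^4, rs, r^3s, r^5s}, so |H| = 6.

6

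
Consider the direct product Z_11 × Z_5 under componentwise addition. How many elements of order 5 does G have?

4

An element (a,b) has order lcm(ord(a), ord(b)); count pairs with lcm equal to 5.
Enumerating gives 4 such elements.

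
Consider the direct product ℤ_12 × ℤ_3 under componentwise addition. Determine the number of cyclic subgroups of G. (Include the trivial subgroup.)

Each element a generates a cyclic subgroup ⟨a⟩; distinct elements may generate the same one (a cyclic group of order d has φ(d) generators).
Cyclic subgroups by order — order 1: 1; order 2: 1; order 3: 4; order 4: 1; order 6: 4; order 12: 4.
Total: 15.

15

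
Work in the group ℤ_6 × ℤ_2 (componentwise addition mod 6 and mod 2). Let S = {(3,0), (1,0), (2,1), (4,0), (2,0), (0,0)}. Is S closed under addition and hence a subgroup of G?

No

(2,1) ∈ S but its inverse (4,1) ∉ S, so S is not a subgroup.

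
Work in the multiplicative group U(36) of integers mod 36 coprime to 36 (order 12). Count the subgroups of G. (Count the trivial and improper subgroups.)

10

|G| = 12, so by Lagrange every subgroup order divides 12. Divisors: 1, 2, 3, 4, 6, 12.
Subgroups by order — order 1: 1; order 2: 3; order 3: 1; order 4: 1; order 6: 3; order 12: 1.
Total: 1 + 3 + 1 + 1 + 3 + 1 = 10.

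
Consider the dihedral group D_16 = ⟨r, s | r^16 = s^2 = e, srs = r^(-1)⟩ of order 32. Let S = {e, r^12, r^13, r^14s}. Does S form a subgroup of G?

No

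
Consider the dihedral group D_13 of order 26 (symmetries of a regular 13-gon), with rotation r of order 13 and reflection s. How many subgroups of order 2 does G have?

13

|G| = 26 and 2 | 26, so subgroups of order 2 are possible by Lagrange.
The subgroups of order 2 are: {e, r^10s}; {e, r^11s}; {e, r^12s}; {e, r^2s}; … (13 in all).
So G has 13 subgroups of order 2.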